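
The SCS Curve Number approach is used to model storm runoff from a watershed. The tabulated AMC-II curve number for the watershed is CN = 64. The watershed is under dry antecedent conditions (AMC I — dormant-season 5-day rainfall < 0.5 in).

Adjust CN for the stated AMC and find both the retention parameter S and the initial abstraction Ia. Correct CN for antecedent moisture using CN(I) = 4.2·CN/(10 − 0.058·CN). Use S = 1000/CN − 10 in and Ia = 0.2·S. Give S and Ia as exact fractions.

S = 375/28 in ≈ 13.393 in; Ia = 75/28 in ≈ 2.679 in

CN(I) from CN(II)=64: (4.2·64)/(10 − 0.058·64) = 5600/131 ≈ 42.748
Max retention: S = 1000/(5600/131) − 10 = 375/28 in (≈ 13.393 in)
Ia = 0.2·(375/28) = 75/28 in ≈ 2.679 in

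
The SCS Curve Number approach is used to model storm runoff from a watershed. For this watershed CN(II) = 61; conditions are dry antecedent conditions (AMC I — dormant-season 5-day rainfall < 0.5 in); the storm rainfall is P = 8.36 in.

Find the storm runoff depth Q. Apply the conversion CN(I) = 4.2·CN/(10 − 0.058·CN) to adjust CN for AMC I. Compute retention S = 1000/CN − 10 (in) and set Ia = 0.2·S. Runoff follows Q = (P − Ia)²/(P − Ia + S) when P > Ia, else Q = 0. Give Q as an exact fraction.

Q = 3219768049/2340419025 in ≈ 1.376 in

CN(I) from CN(II)=61: (4.2·61)/(10 − 0.058·61) = 42700/1077 ≈ 39.647
Retention S: 1000/CN − 10 with CN=39.647 → S = 6500/427 ≈ 15.222 in
Ia = 0.2S: 0.2·15.222 = 3.044 in (exactly 1300/427)
P − Ia = 8.360 − 3.044 = 56743/10675 ≈ 5.316 in (> 0, runoff occurs)
Runoff Q = (P−Ia)²/(P−Ia+S) = (5.316)²/(5.316+15.222) = 3219768049/2340419025 ≈ 1.376 in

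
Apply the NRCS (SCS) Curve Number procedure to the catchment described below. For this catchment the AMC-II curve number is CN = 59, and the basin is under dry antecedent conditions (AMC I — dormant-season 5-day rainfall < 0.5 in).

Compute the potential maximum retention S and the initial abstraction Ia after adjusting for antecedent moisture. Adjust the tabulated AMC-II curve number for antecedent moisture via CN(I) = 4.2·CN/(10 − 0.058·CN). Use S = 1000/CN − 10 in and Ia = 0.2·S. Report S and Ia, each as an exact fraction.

S = 20500/1239 in ≈ 16.546 in; Ia = 4100/1239 in ≈ 3.309 in

CN(I) from CN(II)=59: (4.2·59)/(10 − 0.058·59) = 123900/3289 ≈ 37.671
Retention S: 1000/CN − 10 with CN=37.671 → S = 20500/1239 ≈ 16.546 in
Ia = 0.2·(20500/1239) = 4100/1239 in ≈ 3.309 in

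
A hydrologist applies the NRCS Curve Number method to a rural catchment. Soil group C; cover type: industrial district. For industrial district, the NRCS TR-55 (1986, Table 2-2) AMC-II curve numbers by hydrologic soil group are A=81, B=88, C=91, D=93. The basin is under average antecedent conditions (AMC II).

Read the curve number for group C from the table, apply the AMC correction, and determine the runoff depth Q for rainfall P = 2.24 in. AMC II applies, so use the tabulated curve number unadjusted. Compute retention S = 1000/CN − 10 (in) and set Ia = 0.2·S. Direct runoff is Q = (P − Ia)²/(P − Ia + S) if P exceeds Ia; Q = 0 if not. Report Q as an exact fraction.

Q = 5396329/3922100 in ≈ 1.376 in

NRCS table: industrial district, soil group C → CN(II) = 91
AMC II — tabulated CN = 91 applies directly.
S = 1000/91 − 10 = 90/91 in ≈ 0.989 in
Initial abstraction Ia = S/5 = (90/91)/5 = 18/91 ≈ 0.198 in
Since P=2.240 > Ia=0.198: effective rainfall P−Ia = 4646/2275 in
Q = (4646/2275)²/((4646/2275) + 90/91) = (21585316/5175625)/(6896/2275) = 5396329/3922100 in ≈ 1.376 in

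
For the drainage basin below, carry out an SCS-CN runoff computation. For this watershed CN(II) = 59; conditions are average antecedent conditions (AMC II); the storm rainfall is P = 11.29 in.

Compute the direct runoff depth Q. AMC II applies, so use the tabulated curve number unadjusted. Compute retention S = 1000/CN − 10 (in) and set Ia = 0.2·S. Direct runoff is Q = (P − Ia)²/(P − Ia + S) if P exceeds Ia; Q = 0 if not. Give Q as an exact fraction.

Q = 3411844921/586524900 in ≈ 5.817 in

CN(II) = 59; AMC II needs no correction.
Max retention: S = 1000/59 − 10 = 410/59 in (≈ 6.949 in)
Ia = 0.2·(410/59) = 82/59 in ≈ 1.390 in
Since P=11.290 > Ia=1.390: effective rainfall P−Ia = 58411/5900 in
Q: (58411/5900)² ÷ (99411/5900) = 3411844921/586524900 in (≈ 5.817 in)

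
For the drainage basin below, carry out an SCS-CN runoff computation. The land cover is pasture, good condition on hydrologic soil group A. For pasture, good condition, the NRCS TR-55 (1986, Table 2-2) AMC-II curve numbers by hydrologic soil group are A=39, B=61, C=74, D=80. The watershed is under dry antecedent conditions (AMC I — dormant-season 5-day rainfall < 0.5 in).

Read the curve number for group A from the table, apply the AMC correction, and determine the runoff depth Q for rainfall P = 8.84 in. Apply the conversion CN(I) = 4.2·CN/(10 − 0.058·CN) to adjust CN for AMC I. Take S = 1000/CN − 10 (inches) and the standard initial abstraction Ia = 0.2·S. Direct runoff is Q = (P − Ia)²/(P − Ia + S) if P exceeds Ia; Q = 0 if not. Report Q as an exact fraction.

NRCS table: pasture, good condition, soil group A → CN(II) = 39
Dry (AMC I): CN(I) = 4.2·39/(10 − 0.058·39) = (819/5)/(3869/500) = 81900/3869 ≈ 21.168
S = 1000/(81900/3869) − 10 = 30500/819 in ≈ 37.241 in
Initial abstraction Ia = S/5 = (30500/819)/5 = 6100/819 ≈ 7.448 in
Since P=8.840 > Ia=7.448: effective rainfall P−Ia = 28499/20475 in
Runoff Q = (P−Ia)²/(P−Ia+S) = (1.392)²/(1.392+37.241) = 812193001/16195704525 ≈ 0.050 in

Q = 812193001/16195704525 in ≈ 0.050 in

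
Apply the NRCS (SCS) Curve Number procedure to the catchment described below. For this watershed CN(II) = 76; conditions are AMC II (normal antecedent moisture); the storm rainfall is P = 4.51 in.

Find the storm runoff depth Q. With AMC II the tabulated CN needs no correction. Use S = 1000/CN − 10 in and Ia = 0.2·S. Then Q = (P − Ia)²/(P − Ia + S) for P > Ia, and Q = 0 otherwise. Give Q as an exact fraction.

Q = 54302161/25401100 in ≈ 2.138 in

AMC II — tabulated CN = 76 applies directly.
Retention S: 1000/CN − 10 with CN=76.000 → S = 60/19 ≈ 3.158 in
Initial abstraction Ia = S/5 = (60/19)/5 = 12/19 ≈ 0.632 in
Since P=4.510 > Ia=0.632: effective rainfall P−Ia = 7369/1900 in
Q: (7369/1900)² ÷ (13369/1900) = 54302161/25401100 in (≈ 2.138 in)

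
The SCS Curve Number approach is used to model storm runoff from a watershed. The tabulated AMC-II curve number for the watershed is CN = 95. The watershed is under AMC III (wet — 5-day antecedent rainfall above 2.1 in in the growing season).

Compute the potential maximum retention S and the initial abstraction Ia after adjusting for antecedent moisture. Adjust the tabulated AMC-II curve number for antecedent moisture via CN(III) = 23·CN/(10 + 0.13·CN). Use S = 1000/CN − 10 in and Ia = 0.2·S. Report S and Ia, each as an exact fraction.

CN(III) from CN(II)=95: (23·95)/(10 + 0.13·95) = 43700/447 ≈ 97.763
Max retention: S = 1000/(43700/447) − 10 = 100/437 in (≈ 0.229 in)
Initial abstraction Ia = S/5 = (100/437)/5 = 20/437 ≈ 0.046 in

S = 100/437 in ≈ 0.229 in; Ia = 20/437 in ≈ 0.046 in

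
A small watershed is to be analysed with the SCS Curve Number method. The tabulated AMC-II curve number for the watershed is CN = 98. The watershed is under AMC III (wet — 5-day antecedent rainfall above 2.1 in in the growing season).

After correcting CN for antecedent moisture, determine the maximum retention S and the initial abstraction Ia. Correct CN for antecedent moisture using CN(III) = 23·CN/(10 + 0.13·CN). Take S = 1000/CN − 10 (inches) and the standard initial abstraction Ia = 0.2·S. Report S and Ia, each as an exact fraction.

Wet (AMC III): CN(III) = 23·98/(10 + 0.13·98) = 2254/(1137/50) = 112700/1137 ≈ 99.120
Max retention: S = 1000/(112700/1137) − 10 = 100/1127 in (≈ 0.089 in)
Ia = 0.2S: 0.2·0.089 = 0.018 in (exactly 20/1127)

S = 100/1127 in ≈ 0.089 in; Ia = 20/1127 in ≈ 0.018 in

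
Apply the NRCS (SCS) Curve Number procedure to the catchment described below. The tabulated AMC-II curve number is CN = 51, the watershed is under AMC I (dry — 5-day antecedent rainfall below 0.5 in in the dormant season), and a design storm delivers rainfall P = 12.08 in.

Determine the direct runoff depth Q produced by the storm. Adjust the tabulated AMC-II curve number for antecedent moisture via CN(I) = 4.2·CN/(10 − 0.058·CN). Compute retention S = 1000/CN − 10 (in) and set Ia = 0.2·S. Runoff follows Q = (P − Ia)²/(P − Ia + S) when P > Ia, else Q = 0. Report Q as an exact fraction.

Dry (AMC I): CN(I) = 4.2·51/(10 − 0.058·51) = (1071/5)/(3521/500) = 15300/503 ≈ 30.417
Max retention: S = 1000/(15300/503) − 10 = 3500/153 in (≈ 22.876 in)
Initial abstraction Ia = S/5 = (3500/153)/5 = 700/153 ≈ 4.575 in
Excess rainfall: 12.080 − 4.575 = 7.505 in; P > Ia so Q > 0
Q = (28706/3825)²/((28706/3825) + 3500/153) = (824034436/14630625)/(116206/3825) = 412017218/222243975 in ≈ 1.854 in

Q = 412017218/222243975 in ≈ 1.854 in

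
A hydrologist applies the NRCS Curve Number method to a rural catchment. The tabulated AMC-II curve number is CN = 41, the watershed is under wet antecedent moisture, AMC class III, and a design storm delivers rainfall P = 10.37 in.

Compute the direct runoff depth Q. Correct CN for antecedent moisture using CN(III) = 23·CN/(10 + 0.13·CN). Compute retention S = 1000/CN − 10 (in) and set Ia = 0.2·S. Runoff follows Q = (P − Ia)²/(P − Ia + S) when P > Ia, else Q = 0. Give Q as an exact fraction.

Q = 739412531881/136724721300 in ≈ 5.408 in

Wet (AMC III): CN(III) = 23·41/(10 + 0.13·41) = 943/(1533/100) = 94300/1533 ≈ 61.513
Max retention: S = 1000/(94300/1533) − 10 = 5900/943 in (≈ 6.257 in)
Ia = 0.2S: 0.2·6.257 = 1.251 in (exactly 1180/943)
Excess rainfall: 10.370 − 1.251 = 9.119 in; P > Ia so Q > 0
Q: (859891/94300)² ÷ (1449891/94300) = 739412531881/136724721300 in (≈ 5.408 in)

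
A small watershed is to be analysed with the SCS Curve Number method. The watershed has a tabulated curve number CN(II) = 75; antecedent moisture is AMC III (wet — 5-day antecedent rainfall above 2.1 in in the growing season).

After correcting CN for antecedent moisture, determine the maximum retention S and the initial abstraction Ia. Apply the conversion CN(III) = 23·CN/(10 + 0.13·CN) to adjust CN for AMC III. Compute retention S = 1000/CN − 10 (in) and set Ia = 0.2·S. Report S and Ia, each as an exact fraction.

Wet (AMC III): CN(III) = 23·75/(10 + 0.13·75) = 1725/(79/4) = 6900/79 ≈ 87.342
S = 1000/(6900/79) − 10 = 100/69 in ≈ 1.449 in
Ia = 0.2S: 0.2·1.449 = 0.290 in (exactly 20/69)

S = 100/69 in ≈ 1.449 in; Ia = 20/69 in ≈ 0.290 in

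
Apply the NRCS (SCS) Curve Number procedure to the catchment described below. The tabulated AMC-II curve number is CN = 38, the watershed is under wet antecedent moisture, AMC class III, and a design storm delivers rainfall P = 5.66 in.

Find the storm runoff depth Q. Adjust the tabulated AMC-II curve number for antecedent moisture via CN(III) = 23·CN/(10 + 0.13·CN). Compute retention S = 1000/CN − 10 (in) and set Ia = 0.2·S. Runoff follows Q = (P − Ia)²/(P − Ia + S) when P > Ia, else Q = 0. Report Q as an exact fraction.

Wet (AMC III): CN(III) = 23·38/(10 + 0.13·38) = 874/(747/50) = 43700/747 ≈ 58.501
Retention S: 1000/CN − 10 with CN=58.501 → S = 3100/437 ≈ 7.094 in
Ia = 0.2·(3100/437) = 620/437 in ≈ 1.419 in
Excess rainfall: 5.660 − 1.419 = 4.241 in; P > Ia so Q > 0
Q: (92671/21850)² ÷ (247671/21850) = 8587914241/5411611350 in (≈ 1.587 in)

Q = 8587914241/5411611350 in ≈ 1.587 in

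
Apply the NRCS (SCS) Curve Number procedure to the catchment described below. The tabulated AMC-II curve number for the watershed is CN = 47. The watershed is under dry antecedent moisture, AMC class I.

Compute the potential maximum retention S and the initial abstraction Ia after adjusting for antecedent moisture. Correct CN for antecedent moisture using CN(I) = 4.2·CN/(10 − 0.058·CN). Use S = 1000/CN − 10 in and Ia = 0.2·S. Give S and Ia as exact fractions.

S = 26500/987 in ≈ 26.849 in; Ia = 5300/987 in ≈ 5.370 in

Adjust CN=47 to AMC I: 4.2·47/(10 − 0.058·47) → (987/5) ÷ (3637/500) = 98700/3637 ≈ 27.138
S = 1000/(98700/3637) − 10 = 26500/987 in ≈ 26.849 in
Initial abstraction Ia = S/5 = (26500/987)/5 = 5300/987 ≈ 5.370 in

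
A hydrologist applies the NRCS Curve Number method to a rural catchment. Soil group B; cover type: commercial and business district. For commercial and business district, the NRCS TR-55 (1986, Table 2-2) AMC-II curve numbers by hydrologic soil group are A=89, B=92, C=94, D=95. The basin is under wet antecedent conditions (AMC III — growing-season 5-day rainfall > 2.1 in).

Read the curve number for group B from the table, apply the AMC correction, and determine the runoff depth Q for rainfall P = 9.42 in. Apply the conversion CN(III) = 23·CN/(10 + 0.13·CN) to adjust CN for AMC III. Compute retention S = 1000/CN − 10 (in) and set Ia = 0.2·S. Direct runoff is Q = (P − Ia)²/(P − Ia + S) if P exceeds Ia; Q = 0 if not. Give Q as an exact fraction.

NRCS table: commercial and business district, soil group B → CN(II) = 92
Adjust CN=92 to AMC III: 23·92/(10 + 0.13·92) → 2116 ÷ (549/25) = 52900/549 ≈ 96.357
Retention S: 1000/CN − 10 with CN=96.357 → S = 200/529 ≈ 0.378 in
Initial abstraction Ia = S/5 = (200/529)/5 = 40/529 ≈ 0.076 in
P − Ia = 9.420 − 0.076 = 247159/26450 ≈ 9.344 in (> 0, runoff occurs)
Q: (247159/26450)² ÷ (257159/26450) = 61087571281/6801855550 in (≈ 8.981 in)

Q = 61087571281/6801855550 in ≈ 8.981 in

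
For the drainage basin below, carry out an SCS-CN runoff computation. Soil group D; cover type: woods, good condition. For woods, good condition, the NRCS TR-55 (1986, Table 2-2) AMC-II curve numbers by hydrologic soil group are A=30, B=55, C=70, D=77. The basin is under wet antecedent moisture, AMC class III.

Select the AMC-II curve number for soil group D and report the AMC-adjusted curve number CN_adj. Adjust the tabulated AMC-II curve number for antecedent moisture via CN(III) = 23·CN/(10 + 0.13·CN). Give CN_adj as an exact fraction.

CN_adj = 7700/87 ≈ 88.506

NRCS table: woods, good condition, soil group D → CN(II) = 77
Adjust CN=77 to AMC III: 23·77/(10 + 0.13·77) → 1771 ÷ (2001/100) = 7700/87 ≈ 88.506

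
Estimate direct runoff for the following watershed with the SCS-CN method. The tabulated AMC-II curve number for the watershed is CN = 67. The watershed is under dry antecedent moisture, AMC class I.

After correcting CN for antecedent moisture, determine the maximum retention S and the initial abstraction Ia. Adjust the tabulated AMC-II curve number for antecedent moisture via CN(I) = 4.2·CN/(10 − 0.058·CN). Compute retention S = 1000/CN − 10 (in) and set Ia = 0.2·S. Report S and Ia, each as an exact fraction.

S = 5500/469 in ≈ 11.727 in; Ia = 1100/469 in ≈ 2.345 in

CN(I) from CN(II)=67: (4.2·67)/(10 − 0.058·67) = 46900/1019 ≈ 46.026
Max retention: S = 1000/(46900/1019) − 10 = 5500/469 in (≈ 11.727 in)
Ia = 0.2S: 0.2·11.727 = 2.345 in (exactly 1100/469)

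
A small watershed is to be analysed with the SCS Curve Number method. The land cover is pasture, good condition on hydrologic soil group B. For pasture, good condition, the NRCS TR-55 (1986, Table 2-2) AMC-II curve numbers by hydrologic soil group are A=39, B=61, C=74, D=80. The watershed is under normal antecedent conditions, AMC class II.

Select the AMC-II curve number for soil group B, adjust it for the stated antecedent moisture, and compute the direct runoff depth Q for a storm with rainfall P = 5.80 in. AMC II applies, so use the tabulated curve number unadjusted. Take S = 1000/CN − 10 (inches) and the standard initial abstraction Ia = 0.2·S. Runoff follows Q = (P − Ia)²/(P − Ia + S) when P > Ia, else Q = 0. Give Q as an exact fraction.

NRCS table: pasture, good condition, soil group B → CN(II) = 61
AMC II — tabulated CN = 61 applies directly.
S = 1000/61 − 10 = 390/61 in ≈ 6.393 in
Initial abstraction Ia = S/5 = (390/61)/5 = 78/61 ≈ 1.279 in
Excess rainfall: 5.800 − 1.279 = 4.521 in; P > Ia so Q > 0
Q: (1379/305)² ÷ (3329/305) = 1901641/1015345 in (≈ 1.873 in)

Q = 1901641/1015345 in ≈ 1.873 in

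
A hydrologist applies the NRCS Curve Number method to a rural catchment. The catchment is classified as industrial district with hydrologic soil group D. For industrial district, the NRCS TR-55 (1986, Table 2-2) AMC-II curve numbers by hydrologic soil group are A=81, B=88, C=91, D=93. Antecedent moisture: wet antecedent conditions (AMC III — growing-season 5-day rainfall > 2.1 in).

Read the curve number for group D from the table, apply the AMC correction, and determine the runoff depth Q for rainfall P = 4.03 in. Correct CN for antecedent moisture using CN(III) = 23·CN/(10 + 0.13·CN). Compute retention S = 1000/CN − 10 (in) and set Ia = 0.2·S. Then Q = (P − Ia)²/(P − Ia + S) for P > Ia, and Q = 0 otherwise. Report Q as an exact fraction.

Q = 719132832289/196363836300 in ≈ 3.662 in

NRCS table: industrial district, soil group D → CN(II) = 93
CN(III) from CN(II)=93: (23·93)/(10 + 0.13·93) = 213900/2209 ≈ 96.831
Max retention: S = 1000/(213900/2209) − 10 = 700/2139 in (≈ 0.327 in)
Ia = 0.2S: 0.2·0.327 = 0.065 in (exactly 140/2139)
Excess rainfall: 4.030 − 0.065 = 3.965 in; P > Ia so Q > 0
Q = (848017/213900)²/((848017/213900) + 700/2139) = (719132832289/45753210000)/(918017/213900) = 719132832289/196363836300 in ≈ 3.662 in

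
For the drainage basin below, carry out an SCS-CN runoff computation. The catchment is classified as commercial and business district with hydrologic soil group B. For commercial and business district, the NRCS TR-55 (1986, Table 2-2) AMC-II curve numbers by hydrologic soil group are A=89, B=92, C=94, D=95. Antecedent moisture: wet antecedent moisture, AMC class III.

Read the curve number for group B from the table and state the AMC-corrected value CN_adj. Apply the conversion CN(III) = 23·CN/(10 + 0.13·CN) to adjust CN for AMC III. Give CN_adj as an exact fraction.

CN_adj = 52900/549 ≈ 96.357

NRCS table: commercial and business district, soil group B → CN(II) = 92
CN(III) from CN(II)=92: (23·92)/(10 + 0.13·92) = 52900/549 ≈ 96.357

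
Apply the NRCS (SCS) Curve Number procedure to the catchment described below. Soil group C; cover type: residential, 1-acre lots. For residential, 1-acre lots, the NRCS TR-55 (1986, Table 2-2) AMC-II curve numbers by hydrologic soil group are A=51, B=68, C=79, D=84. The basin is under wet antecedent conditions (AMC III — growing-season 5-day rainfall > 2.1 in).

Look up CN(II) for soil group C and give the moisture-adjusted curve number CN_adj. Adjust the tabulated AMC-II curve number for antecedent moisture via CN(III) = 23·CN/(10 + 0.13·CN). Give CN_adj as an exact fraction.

NRCS table: residential, 1-acre lots, soil group C → CN(II) = 79
Wet (AMC III): CN(III) = 23·79/(10 + 0.13·79) = 1817/(2027/100) = 181700/2027 ≈ 89.640

CN_adj = 181700/2027 ≈ 89.640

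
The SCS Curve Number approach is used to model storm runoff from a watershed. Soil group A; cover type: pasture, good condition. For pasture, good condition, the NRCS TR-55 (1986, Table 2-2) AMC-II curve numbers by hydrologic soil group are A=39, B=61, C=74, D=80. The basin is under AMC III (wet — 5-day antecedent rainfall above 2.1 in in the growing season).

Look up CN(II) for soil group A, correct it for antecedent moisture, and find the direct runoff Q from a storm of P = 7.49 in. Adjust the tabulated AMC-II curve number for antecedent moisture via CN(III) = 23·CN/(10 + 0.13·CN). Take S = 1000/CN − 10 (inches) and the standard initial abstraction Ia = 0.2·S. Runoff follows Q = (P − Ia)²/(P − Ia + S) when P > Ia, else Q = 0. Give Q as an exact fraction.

Q = 302338321609/104038814100 in ≈ 2.906 in

NRCS table: pasture, good condition, soil group A → CN(II) = 39
Adjust CN=39 to AMC III: 23·39/(10 + 0.13·39) → 897 ÷ (1507/100) = 89700/1507 ≈ 59.522
S = 1000/(89700/1507) − 10 = 6100/897 in ≈ 6.800 in
Ia = 0.2·(6100/897) = 1220/897 in ≈ 1.360 in
Excess rainfall: 7.490 − 1.360 = 6.130 in; P > Ia so Q > 0
Runoff Q = (P−Ia)²/(P−Ia+S) = (6.130)²/(6.130+6.800) = 302338321609/104038814100 ≈ 2.906 in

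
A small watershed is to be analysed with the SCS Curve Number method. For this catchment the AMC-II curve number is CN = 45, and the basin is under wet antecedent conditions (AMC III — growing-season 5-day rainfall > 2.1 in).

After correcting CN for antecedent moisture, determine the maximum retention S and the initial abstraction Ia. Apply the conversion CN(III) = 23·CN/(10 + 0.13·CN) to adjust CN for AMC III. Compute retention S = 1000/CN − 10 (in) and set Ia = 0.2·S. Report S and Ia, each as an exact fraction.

CN(III) from CN(II)=45: (23·45)/(10 + 0.13·45) = 20700/317 ≈ 65.300
Max retention: S = 1000/(20700/317) − 10 = 1100/207 in (≈ 5.314 in)
Ia = 0.2·(1100/207) = 220/207 in ≈ 1.063 in

S = 1100/207 in ≈ 5.314 in; Ia = 220/207 in ≈ 1.063 in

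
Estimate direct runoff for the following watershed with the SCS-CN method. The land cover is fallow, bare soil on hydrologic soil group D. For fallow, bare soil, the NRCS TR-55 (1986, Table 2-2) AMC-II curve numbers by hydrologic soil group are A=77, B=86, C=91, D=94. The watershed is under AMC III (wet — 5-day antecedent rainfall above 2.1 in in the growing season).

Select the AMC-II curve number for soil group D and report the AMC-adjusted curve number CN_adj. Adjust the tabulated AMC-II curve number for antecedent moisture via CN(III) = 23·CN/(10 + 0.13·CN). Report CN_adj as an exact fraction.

CN_adj = 108100/1111 ≈ 97.300

NRCS table: fallow, bare soil, soil group D → CN(II) = 94
CN(III) from CN(II)=94: (23·94)/(10 + 0.13·94) = 108100/1111 ≈ 97.300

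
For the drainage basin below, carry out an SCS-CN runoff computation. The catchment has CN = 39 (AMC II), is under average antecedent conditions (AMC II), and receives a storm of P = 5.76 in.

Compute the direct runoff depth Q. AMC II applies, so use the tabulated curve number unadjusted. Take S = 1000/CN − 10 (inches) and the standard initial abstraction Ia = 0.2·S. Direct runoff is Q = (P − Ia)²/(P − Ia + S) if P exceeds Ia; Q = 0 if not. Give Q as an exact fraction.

CN(II) = 39; AMC II needs no correction.
Retention S: 1000/CN − 10 with CN=39.000 → S = 610/39 ≈ 15.641 in
Ia = 0.2·(610/39) = 122/39 in ≈ 3.128 in
P − Ia = 5.760 − 3.128 = 2566/975 ≈ 2.632 in (> 0, runoff occurs)
Runoff Q = (P−Ia)²/(P−Ia+S) = (2.632)²/(2.632+15.641) = 1646089/4342650 ≈ 0.379 in

Q = 1646089/4342650 in ≈ 0.379 in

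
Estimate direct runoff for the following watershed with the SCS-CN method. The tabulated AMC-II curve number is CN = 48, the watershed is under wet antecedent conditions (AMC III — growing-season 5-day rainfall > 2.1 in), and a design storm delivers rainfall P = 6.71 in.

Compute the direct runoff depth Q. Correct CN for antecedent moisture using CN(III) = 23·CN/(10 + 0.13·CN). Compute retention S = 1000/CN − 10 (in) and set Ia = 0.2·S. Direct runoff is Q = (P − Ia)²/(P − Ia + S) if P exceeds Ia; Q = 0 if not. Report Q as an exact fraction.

Q = 1583960401/498863100 in ≈ 3.175 in

CN(III) from CN(II)=48: (23·48)/(10 + 0.13·48) = 13800/203 ≈ 67.980
Retention S: 1000/CN − 10 with CN=67.980 → S = 325/69 ≈ 4.710 in
Initial abstraction Ia = S/5 = (325/69)/5 = 65/69 ≈ 0.942 in
P − Ia = 6.710 − 0.942 = 39799/6900 ≈ 5.768 in (> 0, runoff occurs)
Runoff Q = (P−Ia)²/(P−Ia+S) = (5.768)²/(5.768+4.710) = 1583960401/498863100 ≈ 3.175 in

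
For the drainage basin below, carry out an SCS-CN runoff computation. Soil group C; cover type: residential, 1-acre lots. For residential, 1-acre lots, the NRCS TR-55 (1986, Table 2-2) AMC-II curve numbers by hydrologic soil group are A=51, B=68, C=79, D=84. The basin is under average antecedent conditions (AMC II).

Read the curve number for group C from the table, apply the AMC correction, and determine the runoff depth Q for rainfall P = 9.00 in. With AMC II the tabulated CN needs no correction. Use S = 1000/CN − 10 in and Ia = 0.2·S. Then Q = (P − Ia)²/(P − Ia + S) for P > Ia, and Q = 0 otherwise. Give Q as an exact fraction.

NRCS table: residential, 1-acre lots, soil group C → CN(II) = 79
AMC II — tabulated CN = 79 applies directly.
Max retention: S = 1000/79 − 10 = 210/79 in (≈ 2.658 in)
Ia = 0.2·(210/79) = 42/79 in ≈ 0.532 in
P − Ia = 9.000 − 0.532 = 669/79 ≈ 8.468 in (> 0, runoff occurs)
Q = (669/79)²/((669/79) + 210/79) = (447561/6241)/(879/79) = 149187/23147 in ≈ 6.445 in

Q = 149187/23147 in ≈ 6.445 in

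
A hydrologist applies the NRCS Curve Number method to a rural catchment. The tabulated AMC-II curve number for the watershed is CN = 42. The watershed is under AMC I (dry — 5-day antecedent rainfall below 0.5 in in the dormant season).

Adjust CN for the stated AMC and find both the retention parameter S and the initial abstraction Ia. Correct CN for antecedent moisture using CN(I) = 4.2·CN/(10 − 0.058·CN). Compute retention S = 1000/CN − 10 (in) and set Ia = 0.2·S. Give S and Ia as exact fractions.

Adjust CN=42 to AMC I: 4.2·42/(10 − 0.058·42) → (882/5) ÷ (1891/250) = 44100/1891 ≈ 23.321
S = 1000/(44100/1891) − 10 = 14500/441 in ≈ 32.880 in
Ia = 0.2·(14500/441) = 2900/441 in ≈ 6.576 in

S = 14500/441 in ≈ 32.880 in; Ia = 2900/441 in ≈ 6.576 in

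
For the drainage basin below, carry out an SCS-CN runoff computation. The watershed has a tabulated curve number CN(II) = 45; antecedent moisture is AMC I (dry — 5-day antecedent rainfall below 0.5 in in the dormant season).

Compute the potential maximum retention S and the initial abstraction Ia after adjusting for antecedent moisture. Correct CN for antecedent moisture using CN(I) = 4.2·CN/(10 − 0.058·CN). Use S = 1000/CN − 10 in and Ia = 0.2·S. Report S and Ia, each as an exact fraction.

S = 5500/189 in ≈ 29.101 in; Ia = 1100/189 in ≈ 5.820 in

Adjust CN=45 to AMC I: 4.2·45/(10 − 0.058·45) → 189 ÷ (739/100) = 18900/739 ≈ 25.575
Max retention: S = 1000/(18900/739) − 10 = 5500/189 in (≈ 29.101 in)
Ia = 0.2·(5500/189) = 1100/189 in ≈ 5.820 in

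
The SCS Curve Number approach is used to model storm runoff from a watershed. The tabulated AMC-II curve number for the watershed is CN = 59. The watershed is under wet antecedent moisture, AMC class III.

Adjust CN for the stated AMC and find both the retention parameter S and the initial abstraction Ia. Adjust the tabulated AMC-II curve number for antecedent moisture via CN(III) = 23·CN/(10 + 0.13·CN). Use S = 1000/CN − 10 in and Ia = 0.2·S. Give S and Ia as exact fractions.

Adjust CN=59 to AMC III: 23·59/(10 + 0.13·59) → 1357 ÷ (1767/100) = 135700/1767 ≈ 76.797
Retention S: 1000/CN − 10 with CN=76.797 → S = 4100/1357 ≈ 3.021 in
Ia = 0.2·(4100/1357) = 820/1357 in ≈ 0.604 in

S = 4100/1357 in ≈ 3.021 in; Ia = 820/1357 in ≈ 0.604 in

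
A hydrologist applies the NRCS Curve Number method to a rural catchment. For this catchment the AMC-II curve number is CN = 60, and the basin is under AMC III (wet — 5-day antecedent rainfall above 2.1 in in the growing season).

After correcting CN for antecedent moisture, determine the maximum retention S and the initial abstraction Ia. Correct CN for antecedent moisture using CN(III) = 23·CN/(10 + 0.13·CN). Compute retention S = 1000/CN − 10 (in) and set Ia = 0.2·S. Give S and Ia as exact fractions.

S = 200/69 in ≈ 2.899 in; Ia = 40/69 in ≈ 0.580 in

Adjust CN=60 to AMC III: 23·60/(10 + 0.13·60) → 1380 ÷ (89/5) = 6900/89 ≈ 77.528
S = 1000/(6900/89) − 10 = 200/69 in ≈ 2.899 in
Ia = 0.2·(200/69) = 40/69 in ≈ 0.580 in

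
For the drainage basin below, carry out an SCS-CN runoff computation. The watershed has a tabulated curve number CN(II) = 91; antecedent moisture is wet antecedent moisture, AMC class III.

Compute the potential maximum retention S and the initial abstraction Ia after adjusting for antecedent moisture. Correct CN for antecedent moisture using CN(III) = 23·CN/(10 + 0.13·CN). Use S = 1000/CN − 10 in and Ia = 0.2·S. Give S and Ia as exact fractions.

Adjust CN=91 to AMC III: 23·91/(10 + 0.13·91) → 2093 ÷ (2183/100) = 209300/2183 ≈ 95.877
S = 1000/(209300/2183) − 10 = 900/2093 in ≈ 0.430 in
Initial abstraction Ia = S/5 = (900/2093)/5 = 180/2093 ≈ 0.086 in

S = 900/2093 in ≈ 0.430 in; Ia = 180/2093 in ≈ 0.086 in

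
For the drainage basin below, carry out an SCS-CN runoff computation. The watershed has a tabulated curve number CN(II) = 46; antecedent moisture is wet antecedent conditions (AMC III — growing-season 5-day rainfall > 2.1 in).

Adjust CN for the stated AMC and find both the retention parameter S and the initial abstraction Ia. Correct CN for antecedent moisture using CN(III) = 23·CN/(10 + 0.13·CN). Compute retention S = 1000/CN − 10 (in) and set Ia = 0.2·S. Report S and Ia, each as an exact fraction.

CN(III) from CN(II)=46: (23·46)/(10 + 0.13·46) = 52900/799 ≈ 66.208
Retention S: 1000/CN − 10 with CN=66.208 → S = 2700/529 ≈ 5.104 in
Ia = 0.2·(2700/529) = 540/529 in ≈ 1.021 in

S = 2700/529 in ≈ 5.104 in; Ia = 540/529 in ≈ 1.021 in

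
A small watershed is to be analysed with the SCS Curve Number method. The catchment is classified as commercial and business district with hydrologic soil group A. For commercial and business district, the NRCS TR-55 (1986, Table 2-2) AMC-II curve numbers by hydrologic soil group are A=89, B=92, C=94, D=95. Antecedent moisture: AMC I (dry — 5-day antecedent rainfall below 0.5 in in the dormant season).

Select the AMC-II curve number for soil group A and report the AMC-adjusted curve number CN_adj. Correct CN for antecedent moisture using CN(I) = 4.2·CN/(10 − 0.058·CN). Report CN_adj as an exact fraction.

CN_adj = 186900/2419 ≈ 77.263

NRCS table: commercial and business district, soil group A → CN(II) = 89
Dry (AMC I): CN(I) = 4.2·89/(10 − 0.058·89) = (1869/5)/(2419/500) = 186900/2419 ≈ 77.263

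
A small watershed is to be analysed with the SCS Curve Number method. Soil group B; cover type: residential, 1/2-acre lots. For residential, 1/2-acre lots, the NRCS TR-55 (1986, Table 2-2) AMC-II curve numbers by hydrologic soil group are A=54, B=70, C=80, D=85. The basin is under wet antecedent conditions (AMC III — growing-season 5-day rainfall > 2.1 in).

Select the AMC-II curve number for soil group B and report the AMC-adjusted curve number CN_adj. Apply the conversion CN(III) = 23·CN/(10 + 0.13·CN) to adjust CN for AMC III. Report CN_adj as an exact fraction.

NRCS table: residential, 1/2-acre lots, soil group B → CN(II) = 70
CN(III) from CN(II)=70: (23·70)/(10 + 0.13·70) = 16100/191 ≈ 84.293

CN_adj = 16100/191 ≈ 84.293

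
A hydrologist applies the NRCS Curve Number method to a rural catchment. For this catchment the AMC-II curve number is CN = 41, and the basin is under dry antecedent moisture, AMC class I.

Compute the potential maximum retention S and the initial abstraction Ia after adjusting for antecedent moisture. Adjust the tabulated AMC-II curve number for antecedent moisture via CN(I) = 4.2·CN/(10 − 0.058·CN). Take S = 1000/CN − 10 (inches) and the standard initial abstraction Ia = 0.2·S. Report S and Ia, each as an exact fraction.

CN(I) from CN(II)=41: (4.2·41)/(10 − 0.058·41) = 86100/3811 ≈ 22.592
S = 1000/(86100/3811) − 10 = 29500/861 in ≈ 34.262 in
Ia = 0.2·(29500/861) = 5900/861 in ≈ 6.852 in

S = 29500/861 in ≈ 34.262 in; Ia = 5900/861 in ≈ 6.852 in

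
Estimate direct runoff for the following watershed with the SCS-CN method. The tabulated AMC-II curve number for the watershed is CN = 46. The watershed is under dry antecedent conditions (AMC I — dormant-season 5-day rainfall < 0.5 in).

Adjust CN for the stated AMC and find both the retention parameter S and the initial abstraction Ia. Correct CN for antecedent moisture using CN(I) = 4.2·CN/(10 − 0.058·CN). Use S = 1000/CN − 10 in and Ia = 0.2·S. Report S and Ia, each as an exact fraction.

CN(I) from CN(II)=46: (4.2·46)/(10 − 0.058·46) = 16100/611 ≈ 26.350
Max retention: S = 1000/(16100/611) − 10 = 4500/161 in (≈ 27.950 in)
Initial abstraction Ia = S/5 = (4500/161)/5 = 900/161 ≈ 5.590 in

S = 4500/161 in ≈ 27.950 in; Ia = 900/161 in ≈ 5.590 in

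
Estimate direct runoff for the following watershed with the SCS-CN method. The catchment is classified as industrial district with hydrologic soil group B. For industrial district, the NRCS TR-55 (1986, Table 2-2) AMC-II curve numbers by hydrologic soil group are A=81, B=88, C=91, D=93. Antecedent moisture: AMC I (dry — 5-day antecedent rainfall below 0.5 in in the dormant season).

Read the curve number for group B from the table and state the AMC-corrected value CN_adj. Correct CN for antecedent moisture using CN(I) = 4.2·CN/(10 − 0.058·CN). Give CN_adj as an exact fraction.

NRCS table: industrial district, soil group B → CN(II) = 88
Dry (AMC I): CN(I) = 4.2·88/(10 − 0.058·88) = (1848/5)/(612/125) = 3850/51 ≈ 75.490

CN_adj = 3850/51 ≈ 75.490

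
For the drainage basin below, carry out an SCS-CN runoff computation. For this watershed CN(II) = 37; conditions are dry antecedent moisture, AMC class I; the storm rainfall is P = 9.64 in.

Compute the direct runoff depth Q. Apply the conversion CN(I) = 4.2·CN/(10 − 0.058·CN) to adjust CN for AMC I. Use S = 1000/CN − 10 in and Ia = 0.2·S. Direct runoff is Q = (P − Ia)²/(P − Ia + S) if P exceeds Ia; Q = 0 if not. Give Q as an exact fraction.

Adjust CN=37 to AMC I: 4.2·37/(10 − 0.058·37) → (777/5) ÷ (3927/500) = 3700/187 ≈ 19.786
Retention S: 1000/CN − 10 with CN=19.786 → S = 1500/37 ≈ 40.541 in
Ia = 0.2S: 0.2·40.541 = 8.108 in (exactly 300/37)
P − Ia = 9.640 − 8.108 = 1417/925 ≈ 1.532 in (> 0, runoff occurs)
Runoff Q = (P−Ia)²/(P−Ia+S) = (1.532)²/(1.532+40.541) = 2007889/35998225 ≈ 0.056 in

Q = 2007889/35998225 in ≈ 0.056 in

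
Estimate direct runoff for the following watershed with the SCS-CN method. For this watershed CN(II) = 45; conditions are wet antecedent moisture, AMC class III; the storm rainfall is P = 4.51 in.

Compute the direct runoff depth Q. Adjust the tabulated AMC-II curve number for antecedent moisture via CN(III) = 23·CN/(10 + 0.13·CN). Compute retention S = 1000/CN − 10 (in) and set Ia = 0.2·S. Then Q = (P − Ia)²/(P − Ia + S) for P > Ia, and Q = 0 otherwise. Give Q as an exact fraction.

CN(III) from CN(II)=45: (23·45)/(10 + 0.13·45) = 20700/317 ≈ 65.300
S = 1000/(20700/317) − 10 = 1100/207 in ≈ 5.314 in
Ia = 0.2S: 0.2·5.314 = 1.063 in (exactly 220/207)
Since P=4.510 > Ia=1.063: effective rainfall P−Ia = 71357/20700 in
Q = (71357/20700)²/((71357/20700) + 1100/207) = (5091821449/428490000)/(181357/20700) = 462892859/341280900 in ≈ 1.356 in

Q = 462892859/341280900 in ≈ 1.356 in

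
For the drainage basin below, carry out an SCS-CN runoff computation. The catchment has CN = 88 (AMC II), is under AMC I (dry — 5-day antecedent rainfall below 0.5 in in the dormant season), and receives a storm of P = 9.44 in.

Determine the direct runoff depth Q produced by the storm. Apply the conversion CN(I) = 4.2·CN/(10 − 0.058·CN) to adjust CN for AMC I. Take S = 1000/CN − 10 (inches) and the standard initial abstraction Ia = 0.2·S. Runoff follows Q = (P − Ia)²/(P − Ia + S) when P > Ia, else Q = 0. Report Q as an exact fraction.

Q = 71588521/11151525 in ≈ 6.420 in

Dry (AMC I): CN(I) = 4.2·88/(10 − 0.058·88) = (1848/5)/(612/125) = 3850/51 ≈ 75.490
Retention S: 1000/CN − 10 with CN=75.490 → S = 250/77 ≈ 3.247 in
Ia = 0.2·(250/77) = 50/77 in ≈ 0.649 in
P − Ia = 9.440 − 0.649 = 16922/1925 ≈ 8.791 in (> 0, runoff occurs)
Q = (16922/1925)²/((16922/1925) + 250/77) = (286354084/3705625)/(23172/1925) = 71588521/11151525 in ≈ 6.420 in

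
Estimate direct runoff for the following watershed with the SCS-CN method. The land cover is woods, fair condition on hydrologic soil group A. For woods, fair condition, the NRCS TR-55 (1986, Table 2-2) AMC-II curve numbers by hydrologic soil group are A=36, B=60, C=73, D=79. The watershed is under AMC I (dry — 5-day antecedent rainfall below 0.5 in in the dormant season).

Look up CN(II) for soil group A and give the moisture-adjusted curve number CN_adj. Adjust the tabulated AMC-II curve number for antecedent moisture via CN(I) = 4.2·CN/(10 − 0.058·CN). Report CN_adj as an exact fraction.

NRCS table: woods, fair condition, soil group A → CN(II) = 36
CN(I) from CN(II)=36: (4.2·36)/(10 − 0.058·36) = 18900/989 ≈ 19.110

CN_adj = 18900/989 ≈ 19.110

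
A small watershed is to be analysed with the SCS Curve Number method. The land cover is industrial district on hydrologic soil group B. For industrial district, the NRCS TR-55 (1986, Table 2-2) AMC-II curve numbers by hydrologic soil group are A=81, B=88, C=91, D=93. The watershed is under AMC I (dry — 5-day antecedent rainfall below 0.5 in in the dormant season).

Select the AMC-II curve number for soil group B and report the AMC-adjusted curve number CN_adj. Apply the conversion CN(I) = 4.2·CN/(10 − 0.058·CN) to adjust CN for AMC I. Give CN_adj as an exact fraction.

CN_adj = 3850/51 ≈ 75.490

NRCS table: industrial district, soil group B → CN(II) = 88
Dry (AMC I): CN(I) = 4.2·88/(10 − 0.058·88) = (1848/5)/(612/125) = 3850/51 ≈ 75.490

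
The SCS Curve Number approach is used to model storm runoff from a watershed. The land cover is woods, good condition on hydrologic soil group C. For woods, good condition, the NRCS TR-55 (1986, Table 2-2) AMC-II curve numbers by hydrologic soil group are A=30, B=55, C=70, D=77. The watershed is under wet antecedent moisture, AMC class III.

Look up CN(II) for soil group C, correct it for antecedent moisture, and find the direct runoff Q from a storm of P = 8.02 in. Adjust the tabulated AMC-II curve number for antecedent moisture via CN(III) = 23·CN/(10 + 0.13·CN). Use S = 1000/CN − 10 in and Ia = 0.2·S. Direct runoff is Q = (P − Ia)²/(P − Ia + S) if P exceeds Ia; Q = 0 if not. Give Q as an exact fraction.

Q = 3789756721/616316050 in ≈ 6.149 in

NRCS table: woods, good condition, soil group C → CN(II) = 70
Adjust CN=70 to AMC III: 23·70/(10 + 0.13·70) → 1610 ÷ (191/10) = 16100/191 ≈ 84.293
Retention S: 1000/CN − 10 with CN=84.293 → S = 300/161 ≈ 1.863 in
Ia = 0.2·(300/161) = 60/161 in ≈ 0.373 in
Excess rainfall: 8.020 − 0.373 = 7.647 in; P > Ia so Q > 0
Q: (61561/8050)² ÷ (76561/8050) = 3789756721/616316050 in (≈ 6.149 in)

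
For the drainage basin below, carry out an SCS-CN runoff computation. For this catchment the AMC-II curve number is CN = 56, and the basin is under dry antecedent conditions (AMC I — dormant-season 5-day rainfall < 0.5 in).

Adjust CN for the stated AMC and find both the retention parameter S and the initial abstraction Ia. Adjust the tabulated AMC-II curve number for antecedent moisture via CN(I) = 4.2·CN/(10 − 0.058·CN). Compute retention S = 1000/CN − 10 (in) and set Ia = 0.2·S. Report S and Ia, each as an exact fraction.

S = 2750/147 in ≈ 18.707 in; Ia = 550/147 in ≈ 3.741 in

Dry (AMC I): CN(I) = 4.2·56/(10 − 0.058·56) = (1176/5)/(844/125) = 7350/211 ≈ 34.834
S = 1000/(7350/211) − 10 = 2750/147 in ≈ 18.707 in
Initial abstraction Ia = S/5 = (2750/147)/5 = 550/147 ≈ 3.741 in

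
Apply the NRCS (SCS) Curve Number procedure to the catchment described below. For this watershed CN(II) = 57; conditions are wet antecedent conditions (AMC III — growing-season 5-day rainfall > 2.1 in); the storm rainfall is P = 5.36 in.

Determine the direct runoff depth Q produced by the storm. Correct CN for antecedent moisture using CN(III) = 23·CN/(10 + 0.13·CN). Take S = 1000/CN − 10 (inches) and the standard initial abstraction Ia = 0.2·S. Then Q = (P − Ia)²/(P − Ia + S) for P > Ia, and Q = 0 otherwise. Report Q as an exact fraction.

Q = 11884811138/4288182675 in ≈ 2.772 in

Wet (AMC III): CN(III) = 23·57/(10 + 0.13·57) = 1311/(1741/100) = 131100/1741 ≈ 75.302
Max retention: S = 1000/(131100/1741) − 10 = 4300/1311 in (≈ 3.280 in)
Initial abstraction Ia = S/5 = (4300/1311)/5 = 860/1311 ≈ 0.656 in
P − Ia = 5.360 − 0.656 = 154174/32775 ≈ 4.704 in (> 0, runoff occurs)
Q: (154174/32775)² ÷ (261674/32775) = 11884811138/4288182675 in (≈ 2.772 in)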